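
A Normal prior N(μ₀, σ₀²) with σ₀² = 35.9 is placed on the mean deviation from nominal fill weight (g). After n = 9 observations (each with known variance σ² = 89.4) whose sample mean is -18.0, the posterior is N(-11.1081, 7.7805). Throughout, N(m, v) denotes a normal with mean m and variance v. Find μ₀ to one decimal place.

The posterior mean is a precision-weighted average: μ_n = (τ₀μ₀ + τ_data·x̄)/(τ₀+τ_data), with τ₀=1/σ₀² and τ_data=n/σ².
Here τ₀ = 1/35.9 = 0.027855 and τ_data = 9/89.4 = 0.100671, so τ_n = 0.128526.
Rearranging for μ₀: μ₀ = (μ_n·τ_n − τ_data·x̄)/τ₀ = (-11.1081·0.128526 − 0.100671·-18.0) / 0.027855 = 0.384398/0.027855 ≈ 13.8.

μ₀ = 13.8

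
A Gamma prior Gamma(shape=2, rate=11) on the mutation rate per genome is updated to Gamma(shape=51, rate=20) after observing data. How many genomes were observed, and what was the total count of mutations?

n = 9 genomes with total 49 mutations

A Gamma(α, β) prior (rate parametrization) on a Poisson rate with n observations summing to S gives posterior Gamma(α+S, β+n).
Matching: Σxᵢ = 51 − 2 = 49 and n = 20 − 11 = 9.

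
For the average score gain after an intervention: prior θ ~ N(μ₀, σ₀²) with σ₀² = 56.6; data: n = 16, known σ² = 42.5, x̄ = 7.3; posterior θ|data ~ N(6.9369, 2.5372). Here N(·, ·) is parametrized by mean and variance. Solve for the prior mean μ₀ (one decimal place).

μ₀ = -0.8

With known observation variance, the Normal–Normal posterior has precision τ_n = τ₀ + n/σ² and mean μ_n = (τ₀μ₀ + (n/σ²)x̄)/τ_n.
Here τ₀ = 1/56.6 = 0.017668 and τ_data = 16/42.5 = 0.376471, so τ_n = 0.394139.
Rearranging for μ₀: μ₀ = (μ_n·τ_n − τ_data·x̄)/τ₀ = (6.9369·0.394139 − 0.376471·7.3) / 0.017668 = -0.014135/0.017668 ≈ -0.8.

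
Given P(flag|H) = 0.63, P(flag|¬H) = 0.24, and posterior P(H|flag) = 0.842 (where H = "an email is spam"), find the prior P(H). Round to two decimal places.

P(H) = 0.67

Bayes' rule in odds form gives O(H|E) = O(H)·[P(E|H)/P(E|¬H)], hence O(H) = O(H|E)/LR.
Posterior odds = 0.842/(1−0.842) = 5.3291. LR = 0.63/0.24 = 2.6250.
Prior odds = 5.3291/2.6250 = 2.0301, so P(H) = 2.0301/(1+2.0301) ≈ 0.67.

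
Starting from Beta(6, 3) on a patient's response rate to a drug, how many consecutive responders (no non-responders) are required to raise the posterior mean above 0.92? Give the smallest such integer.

k = 29

After k responders and 0 non-responders the posterior is Beta(6+k, 3), with mean (6+k)/(6+3+k).
Set (6+k)/(9+k) > 0.92 and solve: k > (0.92·9 − 6)/(1 − 0.92) = 28.500.
The smallest integer exceeding 28.500 is 29, and checking k=29: (35)/(38) = 0.9211 > 0.92.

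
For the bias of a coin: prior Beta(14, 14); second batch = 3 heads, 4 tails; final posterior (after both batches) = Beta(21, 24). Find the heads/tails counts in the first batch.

4 heads and 6 tails

Because Beta–binomial updating is additive in the counts, the combined data contributed (α_post−α_prior, β_post−β_prior) successes and failures.
Total across both batches: 21−14=7 heads, 24−14=10 tails.
Subtract the second batch: 7−3=4 heads and 10−4=6 tails.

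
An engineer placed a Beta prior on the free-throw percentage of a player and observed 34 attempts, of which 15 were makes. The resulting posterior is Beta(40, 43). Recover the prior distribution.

Beta(25, 24)

A Beta(a, b) prior with s successes and f failures in binomial data gives a Beta(a+s, b+f) posterior.
Subtract the data counts: 40−15=25, 43−19=24.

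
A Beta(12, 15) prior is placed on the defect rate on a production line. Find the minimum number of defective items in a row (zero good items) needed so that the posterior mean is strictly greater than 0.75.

k = 34

After k defective items and 0 good items the posterior is Beta(12+k, 15), with mean (12+k)/(12+15+k).
Set (12+k)/(27+k) > 0.75 and solve: k > (0.75·27 − 12)/(1 − 0.75) = 33.000.
The smallest integer exceeding 33.000 is 34, and checking k=34: (46)/(61) = 0.7541 > 0.75.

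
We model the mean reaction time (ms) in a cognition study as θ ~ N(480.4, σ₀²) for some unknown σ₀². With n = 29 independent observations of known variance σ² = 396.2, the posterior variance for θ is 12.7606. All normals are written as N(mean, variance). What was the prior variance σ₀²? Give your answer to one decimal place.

σ₀² = 193.4

Posterior precision equals prior precision plus data precision: 1/σ_n² = 1/σ₀² + n/σ².
So 1/σ₀² = 1/12.7606 − 29/396.2 = 0.078366 − 0.073195 = 0.005171.
Hence σ₀² = 1/0.005171 ≈ 193.4.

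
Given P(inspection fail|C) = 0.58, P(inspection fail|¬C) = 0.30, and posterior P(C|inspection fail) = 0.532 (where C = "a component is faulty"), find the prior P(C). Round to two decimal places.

In odds form, posterior odds = prior odds × likelihood ratio, so prior odds = posterior odds ÷ LR.
Posterior odds = 0.532/(1−0.532) = 1.1368. LR = 0.58/0.30 = 1.9333.
Prior odds = 1.1368/1.9333 = 0.5880, so P(C) = 0.5880/(1+0.5880) ≈ 0.37.

P(C) = 0.37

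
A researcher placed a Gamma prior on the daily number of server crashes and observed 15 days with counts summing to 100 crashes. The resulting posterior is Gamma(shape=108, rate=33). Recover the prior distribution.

Gamma(shape=8, rate=18)

A Gamma(α, β) prior (rate parametrization) on a Poisson rate with n observations summing to S gives posterior Gamma(α+S, β+n).
So α = 108 − 100 = 8 and β = 33 − 15 = 18.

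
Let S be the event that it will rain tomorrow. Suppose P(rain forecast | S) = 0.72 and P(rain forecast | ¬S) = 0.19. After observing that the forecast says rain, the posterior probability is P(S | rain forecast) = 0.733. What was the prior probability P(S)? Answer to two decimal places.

P(S) = 0.42

In odds form, posterior odds = prior odds × likelihood ratio, so prior odds = posterior odds ÷ LR.
Posterior odds = 0.733/(1−0.733) = 2.7453. LR = 0.72/0.19 = 3.7895.
Prior odds = 2.7453/3.7895 = 0.7244, so P(S) = 0.7244/(1+0.7244) ≈ 0.42.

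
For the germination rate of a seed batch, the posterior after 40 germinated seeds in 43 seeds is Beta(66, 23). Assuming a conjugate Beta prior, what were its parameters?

Beta(26, 20)

A Beta(α, β) prior with s successes and f failures in binomial data gives a Beta(α+s, β+f) posterior.
Subtract the data counts: 66−40=26, 23−3=20.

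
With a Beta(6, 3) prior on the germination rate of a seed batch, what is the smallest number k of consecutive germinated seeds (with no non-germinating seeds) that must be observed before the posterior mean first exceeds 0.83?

After k germinated seeds and 0 non-germinating seeds the posterior is Beta(6+k, 3), with mean (6+k)/(6+3+k).
Set (6+k)/(9+k) > 0.83 and solve: k > (0.83·9 − 6)/(1 − 0.83) = 8.647.
The smallest integer exceeding 8.647 is 9, and checking k=9: (15)/(18) = 0.8333 > 0.83.

k = 9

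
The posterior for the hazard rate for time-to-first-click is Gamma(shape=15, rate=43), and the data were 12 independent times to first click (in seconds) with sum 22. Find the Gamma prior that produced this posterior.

For an exponential likelihood with a Gamma(α, β) prior on the rate, n observations with total T give posterior Gamma(α+n, β+T).
So α = 15 − 12 = 3 and β = 43 − 22 = 21.

Gamma(shape=3, rate=21)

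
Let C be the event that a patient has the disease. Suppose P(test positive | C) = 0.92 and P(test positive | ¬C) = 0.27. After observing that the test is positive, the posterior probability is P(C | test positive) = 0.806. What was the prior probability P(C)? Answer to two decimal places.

Bayes' rule in odds form gives O(C|E) = O(C)·[P(E|C)/P(E|¬C)], hence O(C) = O(C|E)/LR.
Posterior odds = 0.806/(1−0.806) = 4.1546. LR = 0.92/0.27 = 3.4074.
Prior odds = 4.1546/3.4074 = 1.2193, so P(C) = 1.2193/(1+1.2193) ≈ 0.55.

P(C) = 0.55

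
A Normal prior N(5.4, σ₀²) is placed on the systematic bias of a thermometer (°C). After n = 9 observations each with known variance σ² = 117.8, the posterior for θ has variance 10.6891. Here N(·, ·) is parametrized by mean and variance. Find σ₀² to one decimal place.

σ₀² = 58.3

Posterior precision equals prior precision plus data precision: 1/σ_n² = 1/σ₀² + n/σ².
So 1/σ₀² = 1/10.6891 − 9/117.8 = 0.093553 − 0.076401 = 0.017152.
Hence σ₀² = 1/0.017152 ≈ 58.3.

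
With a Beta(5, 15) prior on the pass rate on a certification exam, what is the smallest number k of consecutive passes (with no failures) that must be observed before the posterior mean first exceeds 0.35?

k = 4

After k passes and 0 failures the posterior is Beta(5+k, 15), with mean (5+k)/(5+15+k).
Set (5+k)/(20+k) > 0.35 and solve: k > (0.35·20 − 5)/(1 − 0.35) = 3.077.
The smallest integer exceeding 3.077 is 4, and checking k=4: (9)/(24) = 0.3750 > 0.35.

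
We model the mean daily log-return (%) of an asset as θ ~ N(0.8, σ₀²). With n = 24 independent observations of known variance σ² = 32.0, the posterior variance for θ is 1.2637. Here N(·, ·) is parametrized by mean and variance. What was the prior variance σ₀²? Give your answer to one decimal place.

Posterior precision equals prior precision plus data precision: 1/σ_n² = 1/σ₀² + n/σ².
So 1/σ₀² = 1/1.2637 − 24/32.0 = 0.791327 − 0.750000 = 0.041327.
Hence σ₀² = 1/0.041327 ≈ 24.2.

σ₀² = 24.2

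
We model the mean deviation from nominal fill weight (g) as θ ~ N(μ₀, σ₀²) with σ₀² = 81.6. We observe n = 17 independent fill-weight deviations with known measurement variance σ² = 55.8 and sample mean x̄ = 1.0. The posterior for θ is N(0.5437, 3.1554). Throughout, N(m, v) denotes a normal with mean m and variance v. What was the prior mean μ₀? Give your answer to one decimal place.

μ₀ = -10.8

With known observation variance, the Normal–Normal posterior has precision τ_n = τ₀ + n/σ² and mean μ_n = (τ₀μ₀ + (n/σ²)x̄)/τ_n.
Here τ₀ = 1/81.6 = 0.012255 and τ_data = 17/55.8 = 0.304659, so τ_n = 0.316914.
Rearranging for μ₀: μ₀ = (μ_n·τ_n − τ_data·x̄)/τ₀ = (0.5437·0.316914 − 0.304659·1.0) / 0.012255 = -0.132353/0.012255 ≈ -10.8.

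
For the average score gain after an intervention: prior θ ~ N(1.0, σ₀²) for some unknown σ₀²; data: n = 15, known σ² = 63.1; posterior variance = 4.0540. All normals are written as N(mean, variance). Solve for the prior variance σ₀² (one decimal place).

σ₀² = 111.7

For the Normal–Normal model with known σ², precisions add: τ_n = τ₀ + n/σ².
So 1/σ₀² = 1/4.0540 − 15/63.1 = 0.246670 − 0.237718 = 0.008952.
Hence σ₀² = 1/0.008952 ≈ 111.7.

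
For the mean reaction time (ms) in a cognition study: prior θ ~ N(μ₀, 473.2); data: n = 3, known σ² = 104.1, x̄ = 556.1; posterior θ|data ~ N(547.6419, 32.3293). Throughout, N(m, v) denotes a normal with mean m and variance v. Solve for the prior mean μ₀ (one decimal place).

μ₀ = 432.3

The posterior mean is a precision-weighted average: μ_n = (τ₀μ₀ + τ_data·x̄)/(τ₀+τ_data), with τ₀=1/σ₀² and τ_data=n/σ².
Here τ₀ = 1/473.2 = 0.002113 and τ_data = 3/104.1 = 0.028818, so τ_n = 0.030931.
Rearranging for μ₀: μ₀ = (μ_n·τ_n − τ_data·x̄)/τ₀ = (547.6419·0.030931 − 0.028818·556.1) / 0.002113 = 0.913422/0.002113 ≈ 432.3.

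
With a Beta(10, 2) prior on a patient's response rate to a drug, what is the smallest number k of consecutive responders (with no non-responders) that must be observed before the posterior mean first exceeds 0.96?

k = 39

After k responders and 0 non-responders the posterior is Beta(10+k, 2), with mean (10+k)/(10+2+k).
Set (10+k)/(12+k) > 0.96 and solve: k > (0.96·12 − 10)/(1 − 0.96) = 38.000.
The smallest integer exceeding 38.000 is 39, and checking k=39: (49)/(51) = 0.9608 > 0.96.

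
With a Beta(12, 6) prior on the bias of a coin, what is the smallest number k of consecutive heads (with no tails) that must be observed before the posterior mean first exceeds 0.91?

After k heads and 0 tails the posterior is Beta(12+k, 6), with mean (12+k)/(12+6+k).
Set (12+k)/(18+k) > 0.91 and solve: k > (0.91·18 − 12)/(1 − 0.91) = 48.667.
The smallest integer exceeding 48.667 is 49.

k = 49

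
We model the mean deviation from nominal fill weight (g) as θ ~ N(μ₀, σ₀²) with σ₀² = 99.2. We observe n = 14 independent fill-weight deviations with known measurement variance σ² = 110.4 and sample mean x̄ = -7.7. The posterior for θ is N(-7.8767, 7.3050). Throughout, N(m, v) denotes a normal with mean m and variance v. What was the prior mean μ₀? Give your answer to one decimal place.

With known observation variance, the Normal–Normal posterior has precision τ_n = τ₀ + n/σ² and mean μ_n = (τ₀μ₀ + (n/σ²)x̄)/τ_n.
Here τ₀ = 1/99.2 = 0.010081 and τ_data = 14/110.4 = 0.126812, so τ_n = 0.136893.
Rearranging for μ₀: μ₀ = (μ_n·τ_n − τ_data·x̄)/τ₀ = (-7.8767·0.136893 − 0.126812·-7.7) / 0.010081 = -0.101813/0.010081 ≈ -10.1.

μ₀ = -10.1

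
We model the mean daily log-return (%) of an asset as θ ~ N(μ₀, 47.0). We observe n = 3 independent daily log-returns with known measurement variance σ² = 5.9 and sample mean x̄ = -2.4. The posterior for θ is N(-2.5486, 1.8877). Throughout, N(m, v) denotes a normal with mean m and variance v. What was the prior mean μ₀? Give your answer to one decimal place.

With known observation variance, the Normal–Normal posterior has precision τ_n = τ₀ + n/σ² and mean μ_n = (τ₀μ₀ + (n/σ²)x̄)/τ_n.
Here τ₀ = 1/47.0 = 0.021277 and τ_data = 3/5.9 = 0.508475, so τ_n = 0.529752.
Rearranging for μ₀: μ₀ = (μ_n·τ_n − τ_data·x̄)/τ₀ = (-2.5486·0.529752 − 0.508475·-2.4) / 0.021277 = -0.129786/0.021277 ≈ -6.1.

μ₀ = -6.1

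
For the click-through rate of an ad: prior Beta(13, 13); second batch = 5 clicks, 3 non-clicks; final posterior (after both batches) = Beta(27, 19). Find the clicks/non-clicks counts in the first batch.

9 clicks and 3 non-clicks

Because Beta–binomial updating is additive in the counts, the combined data contributed (α_post−α_prior, β_post−β_prior) successes and failures.
Total across both batches: 27−13=14 clicks, 19−13=6 non-clicks.
Subtract the second batch: 14−5=9 clicks and 6−3=3 non-clicks.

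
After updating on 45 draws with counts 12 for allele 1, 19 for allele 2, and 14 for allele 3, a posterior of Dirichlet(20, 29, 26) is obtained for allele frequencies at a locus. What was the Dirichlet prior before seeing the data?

For a Dirichlet(α) prior with multinomial counts c, the posterior is Dirichlet(α + c) componentwise.
Subtract each count from the matching posterior parameter: 20−12=8, 29−19=10, 26−14=12.

Dirichlet(8, 10, 12)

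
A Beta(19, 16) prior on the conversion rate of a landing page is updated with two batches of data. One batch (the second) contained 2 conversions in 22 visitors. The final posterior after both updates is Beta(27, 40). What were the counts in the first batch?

6 conversions and 4 bounces

Because Beta–binomial updating is additive in the counts, the combined data contributed (α_post−α_prior, β_post−β_prior) successes and failures.
Total across both batches: 27−19=8 conversions, 40−16=24 bounces.
Subtract the second batch: 8−2=6 conversions and 24−20=4 bounces.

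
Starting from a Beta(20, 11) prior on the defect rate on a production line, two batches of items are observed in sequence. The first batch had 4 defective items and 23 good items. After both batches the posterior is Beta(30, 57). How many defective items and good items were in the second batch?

Because Beta–binomial updating is additive in the counts, the combined data contributed (α_post−α_prior, β_post−β_prior) successes and failures.
Total across both batches: 30−20=10 defective items, 57−11=46 good items.
Subtract the first batch: 10−4=6 defective items and 46−23=23 good items.

6 defective items and 23 good items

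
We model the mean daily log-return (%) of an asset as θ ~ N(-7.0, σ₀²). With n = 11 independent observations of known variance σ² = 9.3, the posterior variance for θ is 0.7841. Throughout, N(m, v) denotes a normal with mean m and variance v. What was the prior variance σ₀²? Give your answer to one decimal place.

For the Normal–Normal model with known σ², precisions add: τ_n = τ₀ + n/σ².
So 1/σ₀² = 1/0.7841 − 11/9.3 = 1.275348 − 1.182796 = 0.092552.
Hence σ₀² = 1/0.092552 ≈ 10.8.

σ₀² = 10.8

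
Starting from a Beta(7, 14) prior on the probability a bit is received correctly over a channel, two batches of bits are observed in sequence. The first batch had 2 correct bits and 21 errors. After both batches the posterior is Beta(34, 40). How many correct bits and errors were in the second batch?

25 correct bits and 5 errors

Sequential conjugate updates are equivalent to a single update on the pooled data, so total successes = posterior α − prior α and total failures = posterior β − prior β.
Total across both batches: 34−7=27 correct bits, 40−14=26 errors.
Subtract the first batch: 27−2=25 correct bits and 26−21=5 errors.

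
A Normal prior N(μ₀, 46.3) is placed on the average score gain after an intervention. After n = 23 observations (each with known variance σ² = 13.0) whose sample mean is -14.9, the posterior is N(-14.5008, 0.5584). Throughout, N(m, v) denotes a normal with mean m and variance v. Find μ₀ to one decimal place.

The posterior mean is a precision-weighted average: μ_n = (τ₀μ₀ + τ_data·x̄)/(τ₀+τ_data), with τ₀=1/σ₀² and τ_data=n/σ².
Here τ₀ = 1/46.3 = 0.021598 and τ_data = 23/13.0 = 1.769231, so τ_n = 1.790829.
Rearranging for μ₀: μ₀ = (μ_n·τ_n − τ_data·x̄)/τ₀ = (-14.5008·1.790829 − 1.769231·-14.9) / 0.021598 = 0.393089/0.021598 ≈ 18.2.

μ₀ = 18.2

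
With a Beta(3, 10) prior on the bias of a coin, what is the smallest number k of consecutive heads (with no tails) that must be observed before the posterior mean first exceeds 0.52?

After k heads and 0 tails the posterior is Beta(3+k, 10), with mean (3+k)/(3+10+k).
Set (3+k)/(13+k) > 0.52 and solve: k > (0.52·13 − 3)/(1 − 0.52) = 7.833.
The smallest integer exceeding 7.833 is 8, and checking k=8: (11)/(21) = 0.5238 > 0.52.

k = 8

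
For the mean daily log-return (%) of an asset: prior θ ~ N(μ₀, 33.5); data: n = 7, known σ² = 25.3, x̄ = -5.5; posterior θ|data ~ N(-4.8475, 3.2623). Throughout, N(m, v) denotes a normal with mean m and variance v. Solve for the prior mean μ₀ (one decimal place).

With known observation variance, the Normal–Normal posterior has precision τ_n = τ₀ + n/σ² and mean μ_n = (τ₀μ₀ + (n/σ²)x̄)/τ_n.
Here τ₀ = 1/33.5 = 0.029851 and τ_data = 7/25.3 = 0.276680, so τ_n = 0.306531.
Rearranging for μ₀: μ₀ = (μ_n·τ_n − τ_data·x̄)/τ₀ = (-4.8475·0.306531 − 0.276680·-5.5) / 0.029851 = 0.035831/0.029851 ≈ 1.2.

μ₀ = 1.2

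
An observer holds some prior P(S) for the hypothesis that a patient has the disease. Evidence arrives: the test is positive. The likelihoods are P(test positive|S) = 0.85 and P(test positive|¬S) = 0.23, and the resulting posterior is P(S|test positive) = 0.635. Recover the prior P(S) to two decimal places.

In odds form, posterior odds = prior odds × likelihood ratio, so prior odds = posterior odds ÷ LR.
Posterior odds = 0.635/(1−0.635) = 1.7397. LR = 0.85/0.23 = 3.6957.
Prior odds = 1.7397/3.6957 = 0.4707, so P(S) = 0.4707/(1+0.4707) ≈ 0.32.

P(S) = 0.32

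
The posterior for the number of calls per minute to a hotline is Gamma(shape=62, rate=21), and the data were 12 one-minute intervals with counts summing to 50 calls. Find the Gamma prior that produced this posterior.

Gamma–Poisson conjugacy: posterior shape = α + Σxᵢ, posterior rate = β + n.
So α = 62 − 50 = 12 and β = 21 − 12 = 9.

Gamma(shape=12, rate=9)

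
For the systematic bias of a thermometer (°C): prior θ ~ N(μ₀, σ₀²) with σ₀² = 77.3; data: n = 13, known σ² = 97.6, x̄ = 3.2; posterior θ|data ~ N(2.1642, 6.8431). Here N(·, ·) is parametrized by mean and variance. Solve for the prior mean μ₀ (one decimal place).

μ₀ = -8.5

With known observation variance, the Normal–Normal posterior has precision τ_n = τ₀ + n/σ² and mean μ_n = (τ₀μ₀ + (n/σ²)x̄)/τ_n.
Here τ₀ = 1/77.3 = 0.012937 and τ_data = 13/97.6 = 0.133197, so τ_n = 0.146134.
Rearranging for μ₀: μ₀ = (μ_n·τ_n − τ_data·x̄)/τ₀ = (2.1642·0.146134 − 0.133197·3.2) / 0.012937 = -0.109967/0.012937 ≈ -8.5.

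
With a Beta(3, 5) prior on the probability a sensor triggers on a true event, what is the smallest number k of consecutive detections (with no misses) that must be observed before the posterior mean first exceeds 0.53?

k = 3

After k detections and 0 misses the posterior is Beta(3+k, 5), with mean (3+k)/(3+5+k).
Set (3+k)/(8+k) > 0.53 and solve: k > (0.53·8 − 3)/(1 − 0.53) = 2.638.
The smallest integer exceeding 2.638 is 3, and checking k=3: (6)/(11) = 0.5455 > 0.53.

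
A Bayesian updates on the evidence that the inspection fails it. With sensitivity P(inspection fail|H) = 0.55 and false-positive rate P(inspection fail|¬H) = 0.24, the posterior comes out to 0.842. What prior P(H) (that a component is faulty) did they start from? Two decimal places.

In odds form, posterior odds = prior odds × likelihood ratio, so prior odds = posterior odds ÷ LR.
Posterior odds = 0.842/(1−0.842) = 5.3291. LR = 0.55/0.24 = 2.2917.
Prior odds = 5.3291/2.2917 = 2.3254, so P(H) = 2.3254/(1+2.3254) ≈ 0.70.

P(H) = 0.70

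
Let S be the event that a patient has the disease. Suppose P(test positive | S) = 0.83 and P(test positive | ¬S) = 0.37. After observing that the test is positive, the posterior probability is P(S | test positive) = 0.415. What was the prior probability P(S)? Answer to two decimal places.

P(S) = 0.24

Bayes' rule in odds form gives O(S|E) = O(S)·[P(E|S)/P(E|¬S)], hence O(S) = O(S|E)/LR.
Posterior odds = 0.415/(1−0.415) = 0.7094. LR = 0.83/0.37 = 2.2432.
Prior odds = 0.7094/2.2432 = 0.3162, so P(S) = 0.3162/(1+0.3162) ≈ 0.24.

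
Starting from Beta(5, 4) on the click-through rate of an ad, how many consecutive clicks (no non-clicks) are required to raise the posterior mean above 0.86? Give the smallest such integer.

k = 20

After k clicks and 0 non-clicks the posterior is Beta(5+k, 4), with mean (5+k)/(5+4+k).
Set (5+k)/(9+k) > 0.86 and solve: k > (0.86·9 − 5)/(1 − 0.86) = 19.571.
The smallest integer exceeding 19.571 is 20.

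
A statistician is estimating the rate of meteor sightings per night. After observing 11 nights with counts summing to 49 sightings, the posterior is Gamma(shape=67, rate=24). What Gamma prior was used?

Gamma(shape=18, rate=13)

Gamma–Poisson conjugacy: posterior shape = α + Σxᵢ, posterior rate = β + n.
So α = 67 − 49 = 18 and β = 24 − 11 = 13.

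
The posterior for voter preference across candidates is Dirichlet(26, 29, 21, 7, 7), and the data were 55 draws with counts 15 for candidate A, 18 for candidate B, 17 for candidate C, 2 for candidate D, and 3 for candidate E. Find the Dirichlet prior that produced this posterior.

Dirichlet(11, 11, 4, 5, 4)

For a Dirichlet(α) prior with multinomial counts c, the posterior is Dirichlet(α + c) componentwise.
Subtract each count from the matching posterior parameter: 26−15=11, 29−18=11, 21−17=4, 7−2=5, 7−3=4.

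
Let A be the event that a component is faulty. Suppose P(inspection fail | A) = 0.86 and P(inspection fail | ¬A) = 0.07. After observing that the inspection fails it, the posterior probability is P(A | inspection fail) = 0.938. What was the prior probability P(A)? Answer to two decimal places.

Bayes' rule in odds form gives O(A|E) = O(A)·[P(E|A)/P(E|¬A)], hence O(A) = O(A|E)/LR.
Posterior odds = 0.938/(1−0.938) = 15.1290. LR = 0.86/0.07 = 12.2857.
Prior odds = 15.1290/12.2857 = 1.2314, so P(A) = 1.2314/(1+1.2314) ≈ 0.55.

P(A) = 0.55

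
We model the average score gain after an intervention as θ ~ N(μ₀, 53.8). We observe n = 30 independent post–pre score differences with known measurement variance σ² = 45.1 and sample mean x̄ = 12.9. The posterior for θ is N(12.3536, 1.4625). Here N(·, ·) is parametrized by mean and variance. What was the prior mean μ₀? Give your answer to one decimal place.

The posterior mean is a precision-weighted average: μ_n = (τ₀μ₀ + τ_data·x̄)/(τ₀+τ_data), with τ₀=1/σ₀² and τ_data=n/σ².
Here τ₀ = 1/53.8 = 0.018587 and τ_data = 30/45.1 = 0.665188, so τ_n = 0.683775.
Rearranging for μ₀: μ₀ = (μ_n·τ_n − τ_data·x̄)/τ₀ = (12.3536·0.683775 − 0.665188·12.9) / 0.018587 = -0.133842/0.018587 ≈ -7.2.

μ₀ = -7.2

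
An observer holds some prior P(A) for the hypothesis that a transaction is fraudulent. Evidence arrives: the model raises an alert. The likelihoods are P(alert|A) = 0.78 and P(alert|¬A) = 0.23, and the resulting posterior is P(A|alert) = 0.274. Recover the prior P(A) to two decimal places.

P(A) = 0.10

Bayes' rule in odds form gives O(A|E) = O(A)·[P(E|A)/P(E|¬A)], hence O(A) = O(A|E)/LR.
Posterior odds = 0.274/(1−0.274) = 0.3774. LR = 0.78/0.23 = 3.3913.
Prior odds = 0.3774/3.3913 = 0.1113, so P(A) = 0.1113/(1+0.1113) ≈ 0.10.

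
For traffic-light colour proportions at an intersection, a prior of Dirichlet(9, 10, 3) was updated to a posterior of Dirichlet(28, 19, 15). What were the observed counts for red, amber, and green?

counts (19, 9, 12)

For a Dirichlet(α) prior with multinomial counts c, the posterior is Dirichlet(α + c) componentwise.
Counts are posterior − prior componentwise: 28−9=19, 19−10=9, 15−3=12.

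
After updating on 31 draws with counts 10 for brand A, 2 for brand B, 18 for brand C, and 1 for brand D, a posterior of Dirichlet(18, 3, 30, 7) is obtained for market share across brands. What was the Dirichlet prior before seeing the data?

For a Dirichlet(α) prior with multinomial counts c, the posterior is Dirichlet(α + c) componentwise.
Subtract each count from the matching posterior parameter: 18−10=8, 3−2=1, 30−18=12, 7−1=6.

Dirichlet(8, 1, 12, 6)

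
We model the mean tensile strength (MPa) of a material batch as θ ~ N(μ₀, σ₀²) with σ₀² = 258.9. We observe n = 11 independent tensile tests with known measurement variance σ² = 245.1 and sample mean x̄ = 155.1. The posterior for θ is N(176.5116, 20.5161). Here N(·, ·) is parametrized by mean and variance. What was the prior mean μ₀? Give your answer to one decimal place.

The posterior mean is a precision-weighted average: μ_n = (τ₀μ₀ + τ_data·x̄)/(τ₀+τ_data), with τ₀=1/σ₀² and τ_data=n/σ².
Here τ₀ = 1/258.9 = 0.003862 and τ_data = 11/245.1 = 0.044880, so τ_n = 0.048742.
Rearranging for μ₀: μ₀ = (μ_n·τ_n − τ_data·x̄)/τ₀ = (176.5116·0.048742 − 0.044880·155.1) / 0.003862 = 1.642640/0.003862 ≈ 425.3.

μ₀ = 425.3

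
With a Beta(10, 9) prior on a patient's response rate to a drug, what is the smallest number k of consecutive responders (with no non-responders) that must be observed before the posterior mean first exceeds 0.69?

After k responders and 0 non-responders the posterior is Beta(10+k, 9), with mean (10+k)/(10+9+k).
Set (10+k)/(19+k) > 0.69 and solve: k > (0.69·19 − 10)/(1 − 0.69) = 10.032.
The smallest integer exceeding 10.032 is 11.

k = 11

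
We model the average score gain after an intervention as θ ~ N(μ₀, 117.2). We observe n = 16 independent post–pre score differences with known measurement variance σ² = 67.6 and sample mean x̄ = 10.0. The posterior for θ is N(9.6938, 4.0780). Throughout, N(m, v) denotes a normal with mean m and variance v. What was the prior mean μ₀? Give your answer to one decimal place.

The posterior mean is a precision-weighted average: μ_n = (τ₀μ₀ + τ_data·x̄)/(τ₀+τ_data), with τ₀=1/σ₀² and τ_data=n/σ².
Here τ₀ = 1/117.2 = 0.008532 and τ_data = 16/67.6 = 0.236686, so τ_n = 0.245218.
Rearranging for μ₀: μ₀ = (μ_n·τ_n − τ_data·x̄)/τ₀ = (9.6938·0.245218 − 0.236686·10.0) / 0.008532 = 0.010234/0.008532 ≈ 1.2.

μ₀ = 1.2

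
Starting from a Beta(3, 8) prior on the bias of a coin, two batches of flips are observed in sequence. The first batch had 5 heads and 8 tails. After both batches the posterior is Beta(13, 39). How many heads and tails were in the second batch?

Because Beta–binomial updating is additive in the counts, the combined data contributed (α_post−α_prior, β_post−β_prior) successes and failures.
Total across both batches: 13−3=10 heads, 39−8=31 tails.
Subtract the first batch: 10−5=5 heads and 31−8=23 tails.

5 heads and 23 tails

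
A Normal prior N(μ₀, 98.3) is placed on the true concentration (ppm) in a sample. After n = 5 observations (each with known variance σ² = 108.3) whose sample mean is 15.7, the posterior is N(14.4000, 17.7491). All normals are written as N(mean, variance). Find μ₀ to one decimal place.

μ₀ = 8.5

With known observation variance, the Normal–Normal posterior has precision τ_n = τ₀ + n/σ² and mean μ_n = (τ₀μ₀ + (n/σ²)x̄)/τ_n.
Here τ₀ = 1/98.3 = 0.010173 and τ_data = 5/108.3 = 0.046168, so τ_n = 0.056341.
Rearranging for μ₀: μ₀ = (μ_n·τ_n − τ_data·x̄)/τ₀ = (14.4000·0.056341 − 0.046168·15.7) / 0.010173 = 0.086473/0.010173 ≈ 8.5.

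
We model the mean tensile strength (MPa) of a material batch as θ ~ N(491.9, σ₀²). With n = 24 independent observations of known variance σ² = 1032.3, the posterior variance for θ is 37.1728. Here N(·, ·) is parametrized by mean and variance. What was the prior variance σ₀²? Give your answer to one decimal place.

σ₀² = 273.8

For the Normal–Normal model with known σ², precisions add: τ_n = τ₀ + n/σ².
So 1/σ₀² = 1/37.1728 − 24/1032.3 = 0.026901 − 0.023249 = 0.003652.
Hence σ₀² = 1/0.003652 ≈ 273.8.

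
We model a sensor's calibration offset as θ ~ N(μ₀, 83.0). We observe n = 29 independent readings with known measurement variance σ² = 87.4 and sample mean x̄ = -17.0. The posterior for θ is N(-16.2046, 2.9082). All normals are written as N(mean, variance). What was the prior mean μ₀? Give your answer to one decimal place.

The posterior mean is a precision-weighted average: μ_n = (τ₀μ₀ + τ_data·x̄)/(τ₀+τ_data), with τ₀=1/σ₀² and τ_data=n/σ².
Here τ₀ = 1/83.0 = 0.012048 and τ_data = 29/87.4 = 0.331808, so τ_n = 0.343856.
Rearranging for μ₀: μ₀ = (μ_n·τ_n − τ_data·x̄)/τ₀ = (-16.2046·0.343856 − 0.331808·-17.0) / 0.012048 = 0.068687/0.012048 ≈ 5.7.

μ₀ = 5.7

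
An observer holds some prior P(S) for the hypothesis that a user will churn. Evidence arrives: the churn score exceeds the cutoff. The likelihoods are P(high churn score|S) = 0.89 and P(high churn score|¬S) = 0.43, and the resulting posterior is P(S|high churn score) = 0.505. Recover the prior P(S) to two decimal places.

Bayes' rule in odds form gives O(S|E) = O(S)·[P(E|S)/P(E|¬S)], hence O(S) = O(S|E)/LR.
Posterior odds = 0.505/(1−0.505) = 1.0202. LR = 0.89/0.43 = 2.0698.
Prior odds = 1.0202/2.0698 = 0.4929, so P(S) = 0.4929/(1+0.4929) ≈ 0.33.

P(S) = 0.33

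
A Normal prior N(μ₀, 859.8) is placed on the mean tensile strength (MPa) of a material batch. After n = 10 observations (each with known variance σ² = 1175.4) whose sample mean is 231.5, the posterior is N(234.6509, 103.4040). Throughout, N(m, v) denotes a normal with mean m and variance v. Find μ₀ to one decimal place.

With known observation variance, the Normal–Normal posterior has precision τ_n = τ₀ + n/σ² and mean μ_n = (τ₀μ₀ + (n/σ²)x̄)/τ_n.
Here τ₀ = 1/859.8 = 0.001163 and τ_data = 10/1175.4 = 0.008508, so τ_n = 0.009671.
Rearranging for μ₀: μ₀ = (μ_n·τ_n − τ_data·x̄)/τ₀ = (234.6509·0.009671 − 0.008508·231.5) / 0.001163 = 0.299707/0.001163 ≈ 257.7.

μ₀ = 257.7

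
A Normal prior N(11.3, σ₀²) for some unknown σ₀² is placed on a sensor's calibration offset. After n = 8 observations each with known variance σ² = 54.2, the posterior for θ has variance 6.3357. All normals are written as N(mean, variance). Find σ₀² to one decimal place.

σ₀² = 97.7

For the Normal–Normal model with known σ², precisions add: τ_n = τ₀ + n/σ².
So 1/σ₀² = 1/6.3357 − 8/54.2 = 0.157836 − 0.147601 = 0.010235.
Hence σ₀² = 1/0.010235 ≈ 97.7.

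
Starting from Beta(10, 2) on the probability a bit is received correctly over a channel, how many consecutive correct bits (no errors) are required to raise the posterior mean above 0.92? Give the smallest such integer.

k = 14

After k correct bits and 0 errors the posterior is Beta(10+k, 2), with mean (10+k)/(10+2+k).
Set (10+k)/(12+k) > 0.92 and solve: k > (0.92·12 − 10)/(1 − 0.92) = 13.000.
The smallest integer exceeding 13.000 is 14.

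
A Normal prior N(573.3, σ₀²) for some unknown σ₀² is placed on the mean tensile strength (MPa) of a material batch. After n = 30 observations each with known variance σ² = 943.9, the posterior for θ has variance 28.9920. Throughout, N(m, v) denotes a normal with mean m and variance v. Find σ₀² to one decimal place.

For the Normal–Normal model with known σ², precisions add: τ_n = τ₀ + n/σ².
So 1/σ₀² = 1/28.9920 − 30/943.9 = 0.034492 − 0.031783 = 0.002709.
Hence σ₀² = 1/0.002709 ≈ 369.1.

σ₀² = 369.1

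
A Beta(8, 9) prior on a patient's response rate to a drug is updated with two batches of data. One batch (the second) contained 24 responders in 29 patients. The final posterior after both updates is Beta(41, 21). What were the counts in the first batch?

9 responders and 7 non-responders

Because Beta–binomial updating is additive in the counts, the combined data contributed (α_post−α_prior, β_post−β_prior) successes and failures.
Total across both batches: 41−8=33 responders, 21−9=12 non-responders.
Subtract the second batch: 33−24=9 responders and 12−5=7 non-responders.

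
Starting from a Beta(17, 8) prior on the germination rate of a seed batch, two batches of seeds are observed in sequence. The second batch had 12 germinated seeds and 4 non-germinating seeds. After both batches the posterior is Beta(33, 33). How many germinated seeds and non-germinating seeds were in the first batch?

Sequential conjugate updates are equivalent to a single update on the pooled data, so total successes = posterior α − prior α and total failures = posterior β − prior β.
Total across both batches: 33−17=16 germinated seeds, 33−8=25 non-germinating seeds.
Subtract the second batch: 16−12=4 germinated seeds and 25−4=21 non-germinating seeds.

4 germinated seeds and 21 non-germinating seeds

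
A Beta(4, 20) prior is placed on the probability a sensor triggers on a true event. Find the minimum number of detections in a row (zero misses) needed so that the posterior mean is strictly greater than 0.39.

After k detections and 0 misses the posterior is Beta(4+k, 20), with mean (4+k)/(4+20+k).
Set (4+k)/(24+k) > 0.39 and solve: k > (0.39·24 − 4)/(1 − 0.39) = 8.787.
The smallest integer exceeding 8.787 is 9.

k = 9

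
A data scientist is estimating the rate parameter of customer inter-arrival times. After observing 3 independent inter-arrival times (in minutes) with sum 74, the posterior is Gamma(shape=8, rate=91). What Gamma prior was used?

Gamma(shape=5, rate=17)

Gamma–exponential conjugacy: posterior shape = α + n, posterior rate = β + Σtᵢ.
So α = 8 − 3 = 5 and β = 91 − 74 = 17.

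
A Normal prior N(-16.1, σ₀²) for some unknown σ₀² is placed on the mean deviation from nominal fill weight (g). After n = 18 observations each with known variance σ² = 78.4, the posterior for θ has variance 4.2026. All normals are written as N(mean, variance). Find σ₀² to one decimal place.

For the Normal–Normal model with known σ², precisions add: τ_n = τ₀ + n/σ².
So 1/σ₀² = 1/4.2026 − 18/78.4 = 0.237948 − 0.229592 = 0.008356.
Hence σ₀² = 1/0.008356 ≈ 119.7.

σ₀² = 119.7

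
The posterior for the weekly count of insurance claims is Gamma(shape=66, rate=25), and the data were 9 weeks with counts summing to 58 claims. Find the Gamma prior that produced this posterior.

Gamma(shape=8, rate=16)

A Gamma(α, β) prior (rate parametrization) on a Poisson rate with n observations summing to S gives posterior Gamma(α+S, β+n).
So α = 66 − 58 = 8 and β = 25 − 9 = 16.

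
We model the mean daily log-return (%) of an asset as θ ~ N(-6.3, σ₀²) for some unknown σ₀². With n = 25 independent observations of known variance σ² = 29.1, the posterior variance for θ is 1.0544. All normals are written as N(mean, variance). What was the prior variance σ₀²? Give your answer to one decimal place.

σ₀² = 11.2

Posterior precision equals prior precision plus data precision: 1/σ_n² = 1/σ₀² + n/σ².
So 1/σ₀² = 1/1.0544 − 25/29.1 = 0.948407 − 0.859107 = 0.089300.
Hence σ₀² = 1/0.089300 ≈ 11.2.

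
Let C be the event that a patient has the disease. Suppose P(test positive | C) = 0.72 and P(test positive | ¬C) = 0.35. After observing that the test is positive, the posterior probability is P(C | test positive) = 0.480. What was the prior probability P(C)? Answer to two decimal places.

P(C) = 0.31

Bayes' rule in odds form gives O(C|E) = O(C)·[P(E|C)/P(E|¬C)], hence O(C) = O(C|E)/LR.
Posterior odds = 0.480/(1−0.480) = 0.9231. LR = 0.72/0.35 = 2.0571.
Prior odds = 0.9231/2.0571 = 0.4487, so P(C) = 0.4487/(1+0.4487) ≈ 0.31.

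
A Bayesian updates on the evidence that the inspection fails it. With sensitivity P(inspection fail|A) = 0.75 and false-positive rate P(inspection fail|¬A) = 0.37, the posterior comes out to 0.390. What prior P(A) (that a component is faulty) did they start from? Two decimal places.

Bayes' rule in odds form gives O(A|E) = O(A)·[P(E|A)/P(E|¬A)], hence O(A) = O(A|E)/LR.
Posterior odds = 0.390/(1−0.390) = 0.6393. LR = 0.75/0.37 = 2.0270.
Prior odds = 0.6393/2.0270 = 0.3154, so P(A) = 0.3154/(1+0.3154) ≈ 0.24.

P(A) = 0.24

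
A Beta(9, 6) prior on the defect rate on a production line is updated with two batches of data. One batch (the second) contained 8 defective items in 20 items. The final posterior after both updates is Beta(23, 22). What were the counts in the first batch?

6 defective items and 4 good items

Because Beta–binomial updating is additive in the counts, the combined data contributed (α_post−α_prior, β_post−β_prior) successes and failures.
Total across both batches: 23−9=14 defective items, 22−6=16 good items.
Subtract the second batch: 14−8=6 defective items and 16−12=4 good items.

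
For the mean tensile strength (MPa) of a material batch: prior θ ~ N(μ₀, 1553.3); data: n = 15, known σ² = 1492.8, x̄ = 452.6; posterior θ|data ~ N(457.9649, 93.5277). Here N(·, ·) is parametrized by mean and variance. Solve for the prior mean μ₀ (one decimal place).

The posterior mean is a precision-weighted average: μ_n = (τ₀μ₀ + τ_data·x̄)/(τ₀+τ_data), with τ₀=1/σ₀² and τ_data=n/σ².
Here τ₀ = 1/1553.3 = 0.000644 and τ_data = 15/1492.8 = 0.010048, so τ_n = 0.010692.
Rearranging for μ₀: μ₀ = (μ_n·τ_n − τ_data·x̄)/τ₀ = (457.9649·0.010692 − 0.010048·452.6) / 0.000644 = 0.348836/0.000644 ≈ 541.7.

μ₀ = 541.7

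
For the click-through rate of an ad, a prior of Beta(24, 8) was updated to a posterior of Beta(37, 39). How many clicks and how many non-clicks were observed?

13 clicks and 31 non-clicks

Under Beta–binomial conjugacy the posterior parameters are (a+s, b+f).
Match parameters: s=37−24=13, f=39−8=31.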